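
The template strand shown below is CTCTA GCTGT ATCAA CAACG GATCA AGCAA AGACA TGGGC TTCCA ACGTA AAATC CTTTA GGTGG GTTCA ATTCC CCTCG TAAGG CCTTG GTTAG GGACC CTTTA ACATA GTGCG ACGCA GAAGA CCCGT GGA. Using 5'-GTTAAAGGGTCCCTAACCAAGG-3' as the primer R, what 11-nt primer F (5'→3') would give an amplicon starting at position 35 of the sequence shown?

The reverse primer's reverse complement CCTTGGTTAGGGACCCTTTAAC matches the template at positions 86–107; the product starts at position 35.
The forward primer is identical to the top strand over positions 35–45: ATGGGCTTCCA.

5'-ATGGGCTTCCA-3'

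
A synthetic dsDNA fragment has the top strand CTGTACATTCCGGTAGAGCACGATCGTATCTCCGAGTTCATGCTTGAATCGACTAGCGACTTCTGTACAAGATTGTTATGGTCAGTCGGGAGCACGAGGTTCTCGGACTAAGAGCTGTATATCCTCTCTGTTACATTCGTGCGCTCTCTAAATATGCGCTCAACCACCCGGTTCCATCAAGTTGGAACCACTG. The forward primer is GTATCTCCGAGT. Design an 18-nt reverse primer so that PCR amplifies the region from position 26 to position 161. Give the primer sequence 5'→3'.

The product's 3' end on the top strand is position 161.
The reverse primer anneals to the top strand over positions 144–161, i.e. to CTCTCTAAATATGCGCTC.
Its sequence written 5'→3' is the reverse complement: GAGCGCATATTTAGAGAG.

5'-GAGCGCATATTTAGAGAG-3'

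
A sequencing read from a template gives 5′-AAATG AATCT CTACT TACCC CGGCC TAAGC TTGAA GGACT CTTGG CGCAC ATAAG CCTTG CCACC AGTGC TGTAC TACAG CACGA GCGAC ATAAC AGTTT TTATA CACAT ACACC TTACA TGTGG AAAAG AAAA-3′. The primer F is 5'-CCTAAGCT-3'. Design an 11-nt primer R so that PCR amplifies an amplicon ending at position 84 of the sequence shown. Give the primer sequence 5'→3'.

5'-CGTGCTGTAGT-3'

The forward primer binds at positions 24–31; the product's 3' end on the top strand is position 84.
The reverse primer anneals to the top strand over positions 74–84, i.e. to ACTACAGCACG.
Its sequence written 5'→3' is the reverse complement: CGTGCTGTAGT.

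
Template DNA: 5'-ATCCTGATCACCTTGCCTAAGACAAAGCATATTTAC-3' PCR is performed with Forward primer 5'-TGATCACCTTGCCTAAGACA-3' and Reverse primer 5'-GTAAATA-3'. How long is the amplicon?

32 bp

Forward primer TGATCACCTTGCCTAAGACA is found on the top strand at positions 5–24.
Taking the reverse complement of GTAAATA gives TATTTAC, found at positions 30–36 on the template; the primer anneals here to the top strand with its 3' end pointing upstream.
Amplicon spans positions 5–36: 32 bp.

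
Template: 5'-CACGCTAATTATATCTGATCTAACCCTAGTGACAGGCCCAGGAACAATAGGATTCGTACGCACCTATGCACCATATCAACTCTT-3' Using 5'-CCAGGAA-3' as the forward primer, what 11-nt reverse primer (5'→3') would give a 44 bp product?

5'-AGTTGATATGG-3'

The forward primer binds at positions 38–44, so a 44 bp product ends at position 38 + 44 − 1 = 81.
The reverse primer anneals to the top strand over positions 71–81, i.e. to CCATATCAACT.
Its sequence written 5'→3' is the reverse complement: AGTTGATATGG.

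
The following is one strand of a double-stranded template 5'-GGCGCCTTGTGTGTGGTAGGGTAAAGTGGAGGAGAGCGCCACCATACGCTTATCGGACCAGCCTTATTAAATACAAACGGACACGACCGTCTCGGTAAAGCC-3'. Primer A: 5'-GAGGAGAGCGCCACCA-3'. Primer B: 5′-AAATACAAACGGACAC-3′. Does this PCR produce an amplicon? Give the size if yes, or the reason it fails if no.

No product — both primers anneal to the same strand and extend in the same direction.

Primer A (GAGGAGAGCGCCACCA) matches the top strand at positions 29–44 (3' end points downstream).
Primer B (AAATACAAACGGACAC) also matches the top strand directly, at positions 69–84 — its reverse complement GTGTCCGTTTGTATTT is not present.
Both primers anneal to the bottom strand with 3' ends pointing the same way, so neither can prime synthesis back toward the other.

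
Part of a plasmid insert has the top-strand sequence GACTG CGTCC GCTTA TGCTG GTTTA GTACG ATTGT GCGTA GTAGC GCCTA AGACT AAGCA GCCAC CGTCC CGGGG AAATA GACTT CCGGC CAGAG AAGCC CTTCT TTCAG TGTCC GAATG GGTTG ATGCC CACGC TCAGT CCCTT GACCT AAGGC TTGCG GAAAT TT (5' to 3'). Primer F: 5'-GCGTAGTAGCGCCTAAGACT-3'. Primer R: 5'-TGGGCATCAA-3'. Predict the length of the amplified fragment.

97 bp

The forward primer matches the template at positions 36–55.
Reverse complement of the reverse primer: TTGATGCCCA. This occurs on the top strand at positions 123–132.
Amplicon spans positions 36–132: 97 bp.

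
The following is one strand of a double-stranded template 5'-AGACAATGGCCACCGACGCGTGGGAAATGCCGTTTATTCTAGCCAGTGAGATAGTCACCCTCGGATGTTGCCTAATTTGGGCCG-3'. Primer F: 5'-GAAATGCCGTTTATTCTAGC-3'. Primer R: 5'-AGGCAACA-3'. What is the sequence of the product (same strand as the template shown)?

5'-GAAATGCCGTTTATTCTAGCCAGTGAGATAGTCACCCTCGGATGTTGCCT-3'

Forward primer GAAATGCCGTTTATTCTAGC is found on the top strand at positions 24–43.
Reverse complement of the reverse primer: TGTTGCCT. This occurs on the top strand at positions 66–73.
The product is the template from position 24 through 73 (50 bp).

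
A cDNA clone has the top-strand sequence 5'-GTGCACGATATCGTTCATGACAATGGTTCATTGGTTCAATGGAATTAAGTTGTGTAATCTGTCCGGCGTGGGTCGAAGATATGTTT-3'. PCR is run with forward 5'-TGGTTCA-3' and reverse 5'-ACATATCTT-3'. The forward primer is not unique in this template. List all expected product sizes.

61 bp, 53 bp

The forward primer TGGTTCA matches the top strand at positions 24–30, 32–38.
The reverse primer's reverse complement is AAGATATGT, matching at positions 76–84.
Each forward site pairs with the reverse site to give a product ending at position 84: sizes 61, 53 bp.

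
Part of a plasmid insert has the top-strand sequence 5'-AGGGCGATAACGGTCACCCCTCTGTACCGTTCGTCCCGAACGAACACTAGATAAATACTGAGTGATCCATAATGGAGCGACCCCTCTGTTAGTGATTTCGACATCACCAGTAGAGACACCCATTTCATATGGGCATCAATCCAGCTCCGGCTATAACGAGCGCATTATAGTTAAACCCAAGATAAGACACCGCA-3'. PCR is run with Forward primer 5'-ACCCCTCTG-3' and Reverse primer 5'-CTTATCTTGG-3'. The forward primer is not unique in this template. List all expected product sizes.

The forward primer ACCCCTCTG matches the top strand at positions 16–24, 80–88.
The reverse primer's reverse complement is CCAAGATAAG, matching at positions 177–186.
Each forward site pairs with the reverse site to give a product ending at position 186: sizes 171, 107 bp.

171 bp, 107 bp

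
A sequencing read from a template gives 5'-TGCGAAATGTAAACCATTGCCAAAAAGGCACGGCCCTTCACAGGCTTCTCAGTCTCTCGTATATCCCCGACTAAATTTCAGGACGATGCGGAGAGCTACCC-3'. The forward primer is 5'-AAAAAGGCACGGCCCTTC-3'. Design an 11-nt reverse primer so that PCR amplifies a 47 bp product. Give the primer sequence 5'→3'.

The forward primer binds at positions 22–39, so a 47 bp product ends at position 22 + 47 − 1 = 68.
The reverse primer anneals to the top strand over positions 58–68, i.e. to CGTATATCCCC.
Its sequence written 5'→3' is the reverse complement: GGGGATATACG.

5'-GGGGATATACG-3'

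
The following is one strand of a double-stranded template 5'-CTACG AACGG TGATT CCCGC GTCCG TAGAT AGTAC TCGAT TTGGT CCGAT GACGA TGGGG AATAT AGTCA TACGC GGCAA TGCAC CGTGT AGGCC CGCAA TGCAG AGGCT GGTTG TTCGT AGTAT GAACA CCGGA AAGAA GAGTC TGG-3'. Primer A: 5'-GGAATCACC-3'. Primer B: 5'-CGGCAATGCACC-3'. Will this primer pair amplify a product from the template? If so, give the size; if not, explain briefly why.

Primer A (GGAATCACC) has reverse complement GGTGATTCC, which matches the top strand at positions 9–17; primer A anneals to the top strand there with its 3' end pointing upstream toward position 9.
Primer B (CGGCAATGCACC) matches the top strand directly at positions 75–86; it anneals to the bottom strand with its 3' end pointing downstream toward position 86.
The 3' ends diverge (primer A extends toward position 1, primer B toward position 148), so the primers never converge on a shared product.

No product — the primers' 3' ends point away from each other.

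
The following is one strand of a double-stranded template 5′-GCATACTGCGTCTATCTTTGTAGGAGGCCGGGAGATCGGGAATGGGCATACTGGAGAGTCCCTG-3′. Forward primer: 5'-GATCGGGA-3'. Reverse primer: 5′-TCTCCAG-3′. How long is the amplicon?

24 bp

Forward primer GATCGGGA is found on the top strand at positions 34–41.
The reverse primer's reverse complement is CTGGAGA, which matches the template at positions 51–57.
The product runs from position 34 to position 57, so its length is 57 − 34 + 1 = 24 bp.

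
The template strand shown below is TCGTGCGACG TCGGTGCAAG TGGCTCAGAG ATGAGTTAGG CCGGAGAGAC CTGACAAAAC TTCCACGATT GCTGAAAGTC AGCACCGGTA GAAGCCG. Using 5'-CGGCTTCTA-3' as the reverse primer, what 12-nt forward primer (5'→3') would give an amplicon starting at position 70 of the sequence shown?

5'-TGCTGAAAGTCA-3'

The reverse primer's reverse complement TAGAAGCCG matches the template at positions 89–97; the product starts at position 70.
The forward primer is identical to the top strand over positions 70–81: TGCTGAAAGTCA.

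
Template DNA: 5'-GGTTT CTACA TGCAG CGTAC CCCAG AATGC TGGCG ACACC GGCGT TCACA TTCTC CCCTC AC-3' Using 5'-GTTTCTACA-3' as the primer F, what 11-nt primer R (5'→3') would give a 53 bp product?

5'-AGAATGTGAAC-3'

The forward primer binds at positions 2–10, so a 53 bp product ends at position 2 + 53 − 1 = 54.
The reverse primer anneals to the top strand over positions 44–54, i.e. to GTTCACATTCT.
Its sequence written 5'→3' is the reverse complement: AGAATGTGAAC.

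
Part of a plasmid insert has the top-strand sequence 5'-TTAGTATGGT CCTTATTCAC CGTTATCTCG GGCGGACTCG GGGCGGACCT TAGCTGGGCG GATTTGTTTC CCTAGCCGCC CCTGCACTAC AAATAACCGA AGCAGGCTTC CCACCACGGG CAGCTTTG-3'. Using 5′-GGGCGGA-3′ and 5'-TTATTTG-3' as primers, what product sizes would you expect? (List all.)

67 bp, 56 bp, 41 bp

The forward primer GGGCGGA matches the top strand at positions 30–36, 41–47, 56–62.
The reverse primer's reverse complement is CAAATAA, matching at positions 90–96.
Each forward site pairs with the reverse site to give a product ending at position 96: sizes 67, 56, 41 bp.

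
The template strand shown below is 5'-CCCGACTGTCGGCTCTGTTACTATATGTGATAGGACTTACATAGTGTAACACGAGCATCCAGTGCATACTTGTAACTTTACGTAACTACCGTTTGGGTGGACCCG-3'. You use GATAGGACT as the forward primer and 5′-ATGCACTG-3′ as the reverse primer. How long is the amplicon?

39 bp

Scanning the template, GATAGGACT occurs at positions 29–37; this primer anneals to the bottom strand there with its 3' end pointing downstream.
Taking the reverse complement of ATGCACTG gives CAGTGCAT, found at positions 60–67 on the template; the primer anneals here to the top strand with its 3' end pointing upstream.
Amplicon spans positions 29–67: 39 bp.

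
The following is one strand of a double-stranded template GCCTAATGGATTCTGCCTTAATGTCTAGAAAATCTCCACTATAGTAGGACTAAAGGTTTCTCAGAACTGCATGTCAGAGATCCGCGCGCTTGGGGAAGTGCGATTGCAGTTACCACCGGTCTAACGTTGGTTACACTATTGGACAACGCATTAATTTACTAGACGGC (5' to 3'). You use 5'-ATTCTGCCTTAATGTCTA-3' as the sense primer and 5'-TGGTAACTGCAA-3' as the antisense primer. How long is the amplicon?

106 bp

Forward primer ATTCTGCCTTAATGTCTA is found on the top strand at positions 10–27.
Taking the reverse complement of TGGTAACTGCAA gives TTGCAGTTACCA, found at positions 104–115 on the template; the primer anneals here to the top strand with its 3' end pointing upstream.
Product length = (reverse-primer end) − (forward-primer start) + 1 = 115 − 10 + 1 = 106 bp.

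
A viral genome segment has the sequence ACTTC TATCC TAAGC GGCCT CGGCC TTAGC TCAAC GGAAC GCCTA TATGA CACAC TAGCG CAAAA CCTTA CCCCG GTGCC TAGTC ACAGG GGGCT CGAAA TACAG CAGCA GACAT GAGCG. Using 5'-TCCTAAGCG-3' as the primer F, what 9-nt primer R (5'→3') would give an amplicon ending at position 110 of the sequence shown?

The forward primer binds at positions 8–16; the product's 3' end on the top strand is position 110.
The reverse primer anneals to the top strand over positions 102–110, i.e. to ACAGCAGCA.
Its sequence written 5'→3' is the reverse complement: TGCTGCTGT.

5'-TGCTGCTGT-3'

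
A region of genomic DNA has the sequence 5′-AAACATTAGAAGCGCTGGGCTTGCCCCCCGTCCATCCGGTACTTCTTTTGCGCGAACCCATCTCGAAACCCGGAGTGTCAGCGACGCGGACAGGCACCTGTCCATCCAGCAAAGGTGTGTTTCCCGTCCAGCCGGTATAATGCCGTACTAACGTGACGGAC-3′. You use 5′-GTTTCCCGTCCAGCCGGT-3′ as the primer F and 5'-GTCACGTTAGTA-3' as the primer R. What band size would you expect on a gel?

Scanning the template, GTTTCCCGTCCAGCCGGT occurs at positions 119–136; this primer anneals to the bottom strand there with its 3' end pointing downstream.
Taking the reverse complement of GTCACGTTAGTA gives TACTAACGTGAC, found at positions 146–157 on the template; the primer anneals here to the top strand with its 3' end pointing upstream.
Amplicon spans positions 119–157: 39 bp.

39 bp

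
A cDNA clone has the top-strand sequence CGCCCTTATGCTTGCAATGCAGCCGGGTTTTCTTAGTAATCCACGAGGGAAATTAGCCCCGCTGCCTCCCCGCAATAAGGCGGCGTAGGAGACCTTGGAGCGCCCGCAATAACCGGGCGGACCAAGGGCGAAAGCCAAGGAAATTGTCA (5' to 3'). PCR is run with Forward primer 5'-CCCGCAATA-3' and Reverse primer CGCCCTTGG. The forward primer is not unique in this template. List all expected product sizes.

The forward primer CCCGCAATA matches the top strand at positions 69–77, 103–111.
The reverse primer's reverse complement is CCAAGGGCG, matching at positions 122–130.
Each forward site pairs with the reverse site to give a product ending at position 130: sizes 62, 28 bp.

62 bp, 28 bp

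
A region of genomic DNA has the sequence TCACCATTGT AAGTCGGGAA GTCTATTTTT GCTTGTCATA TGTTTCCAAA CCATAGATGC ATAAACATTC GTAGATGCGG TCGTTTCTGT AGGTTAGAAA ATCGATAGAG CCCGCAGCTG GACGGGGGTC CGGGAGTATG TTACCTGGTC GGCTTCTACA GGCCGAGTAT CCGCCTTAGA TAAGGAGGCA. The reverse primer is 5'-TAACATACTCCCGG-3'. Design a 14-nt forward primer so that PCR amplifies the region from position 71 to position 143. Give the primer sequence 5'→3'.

The reverse primer's reverse complement CCGGGAGTATGTTA matches the template at positions 130–143; the product starts at position 71.
The forward primer is identical to the top strand over positions 71–84: GTAGATGCGGTCGT.

5'-GTAGATGCGGTCGT-3'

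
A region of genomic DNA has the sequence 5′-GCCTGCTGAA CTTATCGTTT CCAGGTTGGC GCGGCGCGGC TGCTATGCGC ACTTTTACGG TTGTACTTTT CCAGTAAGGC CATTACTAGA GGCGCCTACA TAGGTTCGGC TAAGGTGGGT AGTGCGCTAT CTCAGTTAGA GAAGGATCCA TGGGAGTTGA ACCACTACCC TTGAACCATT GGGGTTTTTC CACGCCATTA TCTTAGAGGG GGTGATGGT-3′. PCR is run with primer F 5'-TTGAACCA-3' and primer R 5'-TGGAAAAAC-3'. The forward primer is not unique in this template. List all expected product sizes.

36 bp, 22 bp

The forward primer TTGAACCA matches the top strand at positions 157–164, 171–178.
The reverse primer's reverse complement is GTTTTTCCA, matching at positions 184–192.
Each forward site pairs with the reverse site to give a product ending at position 192: sizes 36, 22 bp.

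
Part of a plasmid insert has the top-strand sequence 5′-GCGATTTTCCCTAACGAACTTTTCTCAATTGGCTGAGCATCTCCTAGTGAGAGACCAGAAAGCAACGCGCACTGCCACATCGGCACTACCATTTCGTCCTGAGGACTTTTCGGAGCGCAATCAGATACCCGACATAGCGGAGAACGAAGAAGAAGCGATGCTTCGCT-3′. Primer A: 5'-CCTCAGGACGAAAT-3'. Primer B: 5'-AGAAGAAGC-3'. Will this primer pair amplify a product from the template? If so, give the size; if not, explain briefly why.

No product — the primers' 3' ends point away from each other.

Primer A (CCTCAGGACGAAAT) has reverse complement ATTTCGTCCTGAGG, which matches the top strand at positions 91–104; primer A anneals to the top strand there with its 3' end pointing upstream toward position 91.
Primer B (AGAAGAAGC) matches the top strand directly at positions 148–156; it anneals to the bottom strand with its 3' end pointing downstream toward position 156.
The 3' ends diverge (primer A extends toward position 1, primer B toward position 167), so the primers never converge on a shared product.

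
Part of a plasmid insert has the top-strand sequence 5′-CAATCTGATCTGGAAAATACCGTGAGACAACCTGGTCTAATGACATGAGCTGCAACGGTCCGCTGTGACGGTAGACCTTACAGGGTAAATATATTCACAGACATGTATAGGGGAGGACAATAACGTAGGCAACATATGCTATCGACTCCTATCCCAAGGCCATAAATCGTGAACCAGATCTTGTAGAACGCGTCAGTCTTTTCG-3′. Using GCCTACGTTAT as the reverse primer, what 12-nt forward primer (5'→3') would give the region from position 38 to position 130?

The reverse primer's reverse complement ATAACGTAGGC matches the template at positions 120–130; the product starts at position 38.
The forward primer is identical to the top strand over positions 38–49: TAATGACATGAG.

5'-TAATGACATGAG-3'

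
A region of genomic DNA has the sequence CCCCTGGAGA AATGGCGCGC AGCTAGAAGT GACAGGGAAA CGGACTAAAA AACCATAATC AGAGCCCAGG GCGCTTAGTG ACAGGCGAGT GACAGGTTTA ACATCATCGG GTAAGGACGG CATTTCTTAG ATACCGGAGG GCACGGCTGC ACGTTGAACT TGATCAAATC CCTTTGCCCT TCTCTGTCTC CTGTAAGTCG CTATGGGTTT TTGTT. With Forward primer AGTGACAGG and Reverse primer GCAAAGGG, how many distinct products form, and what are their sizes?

Three products: 150 bp, 101 bp, 90 bp

The forward primer AGTGACAGG matches the top strand at positions 28–36, 77–85, 88–96.
The reverse primer's reverse complement is CCCTTTGC, matching at positions 170–177.
Each forward site pairs with the reverse site to give a product ending at position 177: sizes 150, 101, 90 bp.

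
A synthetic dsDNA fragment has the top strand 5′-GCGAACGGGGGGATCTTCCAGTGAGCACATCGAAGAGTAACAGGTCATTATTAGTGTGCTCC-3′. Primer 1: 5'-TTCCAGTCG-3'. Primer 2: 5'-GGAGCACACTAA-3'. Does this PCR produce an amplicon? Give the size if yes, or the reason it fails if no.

No product — primer 1 has no binding site in the template.

Primer 1 (TTCCAGTCG) does not match the top strand, and its reverse complement CGACTGGAA does not match either.
With no annealing site for primer 1, no amplification occurs.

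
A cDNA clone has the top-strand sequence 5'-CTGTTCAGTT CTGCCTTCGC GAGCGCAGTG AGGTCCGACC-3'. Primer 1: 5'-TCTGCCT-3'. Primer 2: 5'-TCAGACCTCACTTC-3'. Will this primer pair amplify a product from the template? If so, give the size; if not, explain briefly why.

Primer 2 (TCAGACCTCACTTC) does not match the top strand, and its reverse complement GAAGTGAGGTCTGA does not match either.
With no annealing site for primer 2, no amplification occurs.

No product — primer 2 has no binding site in the template.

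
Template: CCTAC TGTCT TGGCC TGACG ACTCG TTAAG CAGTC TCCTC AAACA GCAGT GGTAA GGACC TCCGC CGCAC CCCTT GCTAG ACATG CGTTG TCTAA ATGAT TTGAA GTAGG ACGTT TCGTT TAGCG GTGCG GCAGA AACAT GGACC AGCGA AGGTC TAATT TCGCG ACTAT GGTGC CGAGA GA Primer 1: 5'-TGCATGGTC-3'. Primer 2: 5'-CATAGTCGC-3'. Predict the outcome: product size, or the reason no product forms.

Primer 1 (TGCATGGTC) does not match the top strand, and its reverse complement GACCATGCA does not match either.
With no annealing site for primer 1, no amplification occurs.

No product — primer 1 has no binding site in the template.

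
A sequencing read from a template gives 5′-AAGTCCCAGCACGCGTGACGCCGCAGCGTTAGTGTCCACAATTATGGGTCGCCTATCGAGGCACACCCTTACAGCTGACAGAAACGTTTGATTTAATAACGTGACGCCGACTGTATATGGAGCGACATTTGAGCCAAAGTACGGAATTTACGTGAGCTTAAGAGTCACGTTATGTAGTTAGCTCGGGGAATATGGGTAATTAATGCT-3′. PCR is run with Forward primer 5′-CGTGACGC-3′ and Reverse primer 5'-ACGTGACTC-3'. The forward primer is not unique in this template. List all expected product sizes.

157 bp, 71 bp

The forward primer CGTGACGC matches the top strand at positions 14–21, 100–107.
The reverse primer's reverse complement is GAGTCACGT, matching at positions 162–170.
Each forward site pairs with the reverse site to give a product ending at position 170: sizes 157, 71 bp.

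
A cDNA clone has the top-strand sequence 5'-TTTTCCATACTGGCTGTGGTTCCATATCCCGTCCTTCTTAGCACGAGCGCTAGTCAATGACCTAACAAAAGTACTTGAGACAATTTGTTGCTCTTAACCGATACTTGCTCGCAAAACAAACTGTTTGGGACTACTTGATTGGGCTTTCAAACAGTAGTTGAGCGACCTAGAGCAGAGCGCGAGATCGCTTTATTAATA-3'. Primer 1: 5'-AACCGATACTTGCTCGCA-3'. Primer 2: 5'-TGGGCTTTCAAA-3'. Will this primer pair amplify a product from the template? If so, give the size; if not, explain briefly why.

No product — both primers anneal to the same strand and extend in the same direction.

Primer 1 (AACCGATACTTGCTCGCA) matches the top strand at positions 96–113 (3' end points downstream).
Primer 2 (TGGGCTTTCAAA) also matches the top strand directly, at positions 140–151 — its reverse complement TTTGAAAGCCCA is not present.
Both primers anneal to the bottom strand with 3' ends pointing the same way, so neither can prime synthesis back toward the other.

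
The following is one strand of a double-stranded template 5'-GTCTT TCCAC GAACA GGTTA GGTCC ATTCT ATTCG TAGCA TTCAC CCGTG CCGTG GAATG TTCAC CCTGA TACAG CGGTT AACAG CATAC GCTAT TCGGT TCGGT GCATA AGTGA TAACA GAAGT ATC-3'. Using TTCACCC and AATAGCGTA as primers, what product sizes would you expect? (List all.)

The forward primer TTCACCC matches the top strand at positions 41–47, 61–67.
The reverse primer's reverse complement is TACGCTATT, matching at positions 88–96.
Each forward site pairs with the reverse site to give a product ending at position 96: sizes 56, 36 bp.

56 bp, 36 bp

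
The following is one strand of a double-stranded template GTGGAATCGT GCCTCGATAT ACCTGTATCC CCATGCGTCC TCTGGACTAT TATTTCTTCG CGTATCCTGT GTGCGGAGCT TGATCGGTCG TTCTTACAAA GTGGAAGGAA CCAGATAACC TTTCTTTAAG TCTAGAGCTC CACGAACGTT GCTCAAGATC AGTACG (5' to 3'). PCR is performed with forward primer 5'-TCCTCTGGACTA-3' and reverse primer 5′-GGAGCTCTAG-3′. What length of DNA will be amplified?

104 bp

Scanning the template, TCCTCTGGACTA occurs at positions 38–49; this primer anneals to the bottom strand there with its 3' end pointing downstream.
Reverse complement of the reverse primer: CTAGAGCTCC. This occurs on the top strand at positions 132–141.
Amplicon spans positions 38–141: 104 bp.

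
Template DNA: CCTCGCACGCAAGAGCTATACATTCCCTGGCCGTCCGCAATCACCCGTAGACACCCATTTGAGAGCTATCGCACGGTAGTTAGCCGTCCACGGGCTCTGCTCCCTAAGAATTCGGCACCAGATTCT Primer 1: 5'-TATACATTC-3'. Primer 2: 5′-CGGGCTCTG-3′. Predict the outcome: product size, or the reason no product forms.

Primer 1 (TATACATTC) matches the top strand at positions 17–25 (3' end points downstream).
Primer 2 (CGGGCTCTG) also matches the top strand directly, at positions 91–99 — its reverse complement CAGAGCCCG is not present.
Both primers anneal to the bottom strand with 3' ends pointing the same way, so neither can prime synthesis back toward the other.

No product — both primers anneal to the same strand and extend in the same direction.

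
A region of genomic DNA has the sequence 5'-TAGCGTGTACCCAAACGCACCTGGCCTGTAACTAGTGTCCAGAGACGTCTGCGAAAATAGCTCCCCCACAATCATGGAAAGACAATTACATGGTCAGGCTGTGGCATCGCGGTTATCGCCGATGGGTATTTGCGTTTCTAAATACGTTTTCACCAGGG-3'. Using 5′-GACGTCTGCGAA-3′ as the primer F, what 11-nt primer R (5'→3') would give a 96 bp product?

5'-AGAAACGCAAA-3'

The forward primer binds at positions 44–55, so a 96 bp product ends at position 44 + 96 − 1 = 139.
The reverse primer anneals to the top strand over positions 129–139, i.e. to TTTGCGTTTCT.
Its sequence written 5'→3' is the reverse complement: AGAAACGCAAA.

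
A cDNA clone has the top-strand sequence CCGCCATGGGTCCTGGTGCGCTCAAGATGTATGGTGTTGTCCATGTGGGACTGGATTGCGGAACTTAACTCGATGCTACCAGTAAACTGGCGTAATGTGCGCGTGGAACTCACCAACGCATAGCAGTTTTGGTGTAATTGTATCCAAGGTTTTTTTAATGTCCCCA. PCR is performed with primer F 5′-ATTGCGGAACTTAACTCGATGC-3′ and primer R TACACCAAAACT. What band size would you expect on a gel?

Scanning the template, ATTGCGGAACTTAACTCGATGC occurs at positions 55–76; this primer anneals to the bottom strand there with its 3' end pointing downstream.
The reverse primer's reverse complement is AGTTTTGGTGTA, which matches the template at positions 125–136.
Amplicon spans positions 55–136: 82 bp.

82 bp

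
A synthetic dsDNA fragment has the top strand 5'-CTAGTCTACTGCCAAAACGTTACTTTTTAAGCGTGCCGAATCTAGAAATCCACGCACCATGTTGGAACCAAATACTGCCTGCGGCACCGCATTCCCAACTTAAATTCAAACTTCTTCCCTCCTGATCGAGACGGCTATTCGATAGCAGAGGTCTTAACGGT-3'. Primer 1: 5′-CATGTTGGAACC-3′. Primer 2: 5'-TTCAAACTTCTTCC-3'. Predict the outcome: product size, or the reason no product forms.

No product — both primers anneal to the same strand and extend in the same direction.

Primer 1 (CATGTTGGAACC) matches the top strand at positions 58–69 (3' end points downstream).
Primer 2 (TTCAAACTTCTTCC) also matches the top strand directly, at positions 105–118 — its reverse complement GGAAGAAGTTTGAA is not present.
Both primers anneal to the bottom strand with 3' ends pointing the same way, so neither can prime synthesis back toward the other.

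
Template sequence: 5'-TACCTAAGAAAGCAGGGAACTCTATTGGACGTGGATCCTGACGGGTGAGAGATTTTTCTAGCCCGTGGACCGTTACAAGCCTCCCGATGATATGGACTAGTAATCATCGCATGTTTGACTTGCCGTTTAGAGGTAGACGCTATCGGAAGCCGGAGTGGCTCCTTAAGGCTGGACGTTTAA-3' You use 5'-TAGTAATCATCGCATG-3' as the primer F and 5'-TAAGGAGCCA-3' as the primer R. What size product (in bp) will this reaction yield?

Scanning the template, TAGTAATCATCGCATG occurs at positions 98–113; this primer anneals to the bottom strand there with its 3' end pointing downstream.
Reverse complement of the reverse primer: TGGCTCCTTA. This occurs on the top strand at positions 156–165.
The product runs from position 98 to position 165, so its length is 165 − 98 + 1 = 68 bp.

68 bp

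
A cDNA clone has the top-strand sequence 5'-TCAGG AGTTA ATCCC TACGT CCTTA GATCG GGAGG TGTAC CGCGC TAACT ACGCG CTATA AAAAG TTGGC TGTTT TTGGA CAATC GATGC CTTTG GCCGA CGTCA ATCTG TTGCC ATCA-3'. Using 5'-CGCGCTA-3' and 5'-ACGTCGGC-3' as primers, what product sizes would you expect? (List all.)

The forward primer CGCGCTA matches the top strand at positions 41–47, 52–58.
The reverse primer's reverse complement is GCCGACGT, matching at positions 96–103.
Each forward site pairs with the reverse site to give a product ending at position 103: sizes 63, 52 bp.

63 bp, 52 bp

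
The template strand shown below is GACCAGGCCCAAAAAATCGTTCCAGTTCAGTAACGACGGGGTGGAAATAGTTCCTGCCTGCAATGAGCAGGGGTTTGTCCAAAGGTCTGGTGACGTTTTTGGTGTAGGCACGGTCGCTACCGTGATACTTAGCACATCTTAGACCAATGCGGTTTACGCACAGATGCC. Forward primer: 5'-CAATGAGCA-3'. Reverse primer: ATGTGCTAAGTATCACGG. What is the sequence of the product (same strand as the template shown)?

5'-CAATGAGCAGGGGTTTGTCCAAAGGTCTGGTGACGTTTTTGGTGTAGGCACGGTCGCTACCGTGATACTTAGCACAT-3'

The forward primer matches the template at positions 61–69.
Reverse complement of the reverse primer: CCGTGATACTTAGCACAT. This occurs on the top strand at positions 120–137.
The product is the template from position 61 through 137 (77 bp).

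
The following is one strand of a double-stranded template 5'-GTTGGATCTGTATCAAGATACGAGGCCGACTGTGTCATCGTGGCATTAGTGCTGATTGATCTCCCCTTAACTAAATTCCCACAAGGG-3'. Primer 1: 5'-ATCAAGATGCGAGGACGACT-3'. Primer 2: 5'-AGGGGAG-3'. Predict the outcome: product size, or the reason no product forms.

No product — primer 1 has no binding site in the template.

Primer 1 (ATCAAGATGCGAGGACGACT) does not match the top strand, and its reverse complement AGTCGTCCTCGCATCTTGAT does not match either.
With no annealing site for primer 1, no amplification occurs.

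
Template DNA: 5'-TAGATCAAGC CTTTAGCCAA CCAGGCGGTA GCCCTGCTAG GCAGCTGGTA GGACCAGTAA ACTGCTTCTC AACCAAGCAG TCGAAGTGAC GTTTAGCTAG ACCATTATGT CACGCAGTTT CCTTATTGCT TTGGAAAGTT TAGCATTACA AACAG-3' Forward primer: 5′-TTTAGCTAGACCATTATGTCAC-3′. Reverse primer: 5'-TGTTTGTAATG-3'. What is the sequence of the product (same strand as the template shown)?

5'-TTTAGCTAGACCATTATGTCACGCAGTTTCCTTATTGCTTTGGAAAGTTTAGCATTACAAACA-3'

Forward primer TTTAGCTAGACCATTATGTCAC is found on the top strand at positions 92–113.
The reverse primer's reverse complement is CATTACAAACA, which matches the template at positions 144–154.
The product is the template from position 92 through 154 (63 bp).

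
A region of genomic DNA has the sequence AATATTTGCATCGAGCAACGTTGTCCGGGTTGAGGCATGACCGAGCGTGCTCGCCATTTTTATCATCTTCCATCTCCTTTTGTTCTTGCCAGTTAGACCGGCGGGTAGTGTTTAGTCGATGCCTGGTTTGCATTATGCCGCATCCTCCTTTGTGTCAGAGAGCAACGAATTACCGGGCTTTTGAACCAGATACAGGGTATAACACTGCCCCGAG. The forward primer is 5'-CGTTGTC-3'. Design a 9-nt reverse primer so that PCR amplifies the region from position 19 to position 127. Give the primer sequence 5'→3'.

The product's 3' end on the top strand is position 127.
The reverse primer anneals to the top strand over positions 119–127, i.e. to ATGCCTGGT.
Its sequence written 5'→3' is the reverse complement: ACCAGGCAT.

5'-ACCAGGCAT-3'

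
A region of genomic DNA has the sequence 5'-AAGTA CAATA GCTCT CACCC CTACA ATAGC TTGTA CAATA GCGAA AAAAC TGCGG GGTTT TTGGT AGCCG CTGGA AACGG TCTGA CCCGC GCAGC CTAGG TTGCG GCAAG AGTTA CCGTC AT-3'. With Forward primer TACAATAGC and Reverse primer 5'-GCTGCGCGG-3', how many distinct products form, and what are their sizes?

Three products: 92 bp, 74 bp, 62 bp

The forward primer TACAATAGC matches the top strand at positions 4–12, 22–30, 34–42.
The reverse primer's reverse complement is CCGCGCAGC, matching at positions 87–95.
Each forward site pairs with the reverse site to give a product ending at position 95: sizes 92, 74, 62 bp.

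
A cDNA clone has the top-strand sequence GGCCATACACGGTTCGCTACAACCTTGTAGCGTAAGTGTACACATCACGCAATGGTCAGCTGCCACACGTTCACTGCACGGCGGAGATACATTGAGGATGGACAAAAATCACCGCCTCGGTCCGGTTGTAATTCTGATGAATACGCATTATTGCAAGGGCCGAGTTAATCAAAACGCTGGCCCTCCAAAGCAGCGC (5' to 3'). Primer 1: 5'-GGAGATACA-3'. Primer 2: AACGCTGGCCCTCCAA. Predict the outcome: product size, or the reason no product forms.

No product — both primers anneal to the same strand and extend in the same direction.

Primer 1 (GGAGATACA) matches the top strand at positions 83–91 (3' end points downstream).
Primer 2 (AACGCTGGCCCTCCAA) also matches the top strand directly, at positions 173–188 — its reverse complement TTGGAGGGCCAGCGTT is not present.
Both primers anneal to the bottom strand with 3' ends pointing the same way, so neither can prime synthesis back toward the other.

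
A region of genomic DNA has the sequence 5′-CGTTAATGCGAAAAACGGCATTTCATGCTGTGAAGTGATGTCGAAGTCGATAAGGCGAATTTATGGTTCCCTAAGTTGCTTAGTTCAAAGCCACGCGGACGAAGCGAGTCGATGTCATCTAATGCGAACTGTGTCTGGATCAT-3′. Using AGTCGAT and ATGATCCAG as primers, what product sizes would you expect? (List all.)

The forward primer AGTCGAT matches the top strand at positions 45–51, 107–113.
The reverse primer's reverse complement is CTGGATCAT, matching at positions 135–143.
Each forward site pairs with the reverse site to give a product ending at position 143: sizes 99, 37 bp.

99 bp, 37 bp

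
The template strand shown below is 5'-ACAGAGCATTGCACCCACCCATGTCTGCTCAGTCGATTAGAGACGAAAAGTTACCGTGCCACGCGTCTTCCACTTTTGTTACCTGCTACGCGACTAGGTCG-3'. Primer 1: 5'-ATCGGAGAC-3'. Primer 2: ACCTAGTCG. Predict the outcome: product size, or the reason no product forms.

Primer 1 (ATCGGAGAC) does not match the top strand, and its reverse complement GTCTCCGAT does not match either.
With no annealing site for primer 1, no amplification occurs.

No product — primer 1 has no binding site in the template.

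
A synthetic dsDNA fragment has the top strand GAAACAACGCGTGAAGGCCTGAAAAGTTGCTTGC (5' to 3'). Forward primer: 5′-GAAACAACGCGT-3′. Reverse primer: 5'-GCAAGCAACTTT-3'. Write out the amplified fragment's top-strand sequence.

5'-GAAACAACGCGTGAAGGCCTGAAAAGTTGCTTGC-3'

Scanning the template, GAAACAACGCGT occurs at positions 1–12; this primer anneals to the bottom strand there with its 3' end pointing downstream.
Reverse complement of the reverse primer: AAAGTTGCTTGC. This occurs on the top strand at positions 23–34.
The product is the template from position 1 through 34 (34 bp).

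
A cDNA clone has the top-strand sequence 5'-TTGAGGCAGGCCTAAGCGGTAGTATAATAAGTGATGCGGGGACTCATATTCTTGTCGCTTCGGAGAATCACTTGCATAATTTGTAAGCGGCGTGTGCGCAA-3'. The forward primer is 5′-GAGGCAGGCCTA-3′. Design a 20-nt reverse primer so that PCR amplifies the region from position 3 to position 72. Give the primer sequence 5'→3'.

The product's 3' end on the top strand is position 72.
The reverse primer anneals to the top strand over positions 53–72, i.e. to TGTCGCTTCGGAGAATCACT.
Its sequence written 5'→3' is the reverse complement: AGTGATTCTCCGAAGCGACA.

5'-AGTGATTCTCCGAAGCGACA-3'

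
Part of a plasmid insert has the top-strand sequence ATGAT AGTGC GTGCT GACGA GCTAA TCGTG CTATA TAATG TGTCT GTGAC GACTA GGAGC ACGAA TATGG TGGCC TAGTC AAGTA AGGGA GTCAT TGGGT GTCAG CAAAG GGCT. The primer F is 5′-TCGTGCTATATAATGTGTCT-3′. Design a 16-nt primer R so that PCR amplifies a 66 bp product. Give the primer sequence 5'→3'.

5'-CTCCCTTACTTGACTA-3'

The forward primer binds at positions 26–45, so a 66 bp product ends at position 26 + 66 − 1 = 91.
The reverse primer anneals to the top strand over positions 76–91, i.e. to TAGTCAAGTAAGGGAG.
Its sequence written 5'→3' is the reverse complement: CTCCCTTACTTGACTA.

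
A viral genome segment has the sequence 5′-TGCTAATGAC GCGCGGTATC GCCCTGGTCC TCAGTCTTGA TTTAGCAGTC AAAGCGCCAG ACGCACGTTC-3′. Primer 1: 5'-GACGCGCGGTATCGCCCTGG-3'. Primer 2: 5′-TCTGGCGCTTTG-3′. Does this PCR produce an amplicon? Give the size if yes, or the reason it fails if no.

Primer 1 (GACGCGCGGTATCGCCCTGG) matches the top strand at positions 8–27; it acts as a forward primer.
Primer 2's reverse complement is CAAAGCGCCAGA, matching the top strand at positions 50–61; it acts as a reverse primer.
The 3' ends face each other across positions 8–61, giving a 54 bp product.

Yes — a 54 bp product.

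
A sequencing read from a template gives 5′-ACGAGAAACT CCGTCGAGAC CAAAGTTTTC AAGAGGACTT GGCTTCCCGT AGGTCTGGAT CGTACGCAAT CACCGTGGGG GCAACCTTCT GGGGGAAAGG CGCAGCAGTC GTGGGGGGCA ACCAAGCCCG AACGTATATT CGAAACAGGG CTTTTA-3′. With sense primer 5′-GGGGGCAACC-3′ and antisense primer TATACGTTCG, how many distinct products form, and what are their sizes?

The forward primer GGGGGCAACC matches the top strand at positions 77–86, 114–123.
The reverse primer's reverse complement is CGAACGTATA, matching at positions 129–138.
Each forward site pairs with the reverse site to give a product ending at position 138: sizes 62, 25 bp.

Two products: 62 bp, 25 bp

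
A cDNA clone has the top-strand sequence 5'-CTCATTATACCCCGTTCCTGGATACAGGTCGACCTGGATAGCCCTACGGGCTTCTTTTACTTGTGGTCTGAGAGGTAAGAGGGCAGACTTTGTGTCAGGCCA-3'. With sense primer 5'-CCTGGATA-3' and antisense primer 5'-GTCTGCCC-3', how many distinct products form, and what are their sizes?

Two products: 72 bp, 56 bp

The forward primer CCTGGATA matches the top strand at positions 17–24, 33–40.
The reverse primer's reverse complement is GGGCAGAC, matching at positions 81–88.
Each forward site pairs with the reverse site to give a product ending at position 88: sizes 72, 56 bp.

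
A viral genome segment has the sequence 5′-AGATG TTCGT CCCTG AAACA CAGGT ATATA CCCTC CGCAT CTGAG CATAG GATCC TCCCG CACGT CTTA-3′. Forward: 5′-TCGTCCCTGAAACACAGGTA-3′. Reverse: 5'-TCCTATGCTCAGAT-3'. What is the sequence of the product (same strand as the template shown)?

The forward primer matches the template at positions 7–26.
Reverse complement of the reverse primer: ATCTGAGCATAGGA. This occurs on the top strand at positions 39–52.
The product is the template from position 7 through 52 (46 bp).

5'-TCGTCCCTGAAACACAGGTATATACCCTCCGCATCTGAGCATAGGA-3'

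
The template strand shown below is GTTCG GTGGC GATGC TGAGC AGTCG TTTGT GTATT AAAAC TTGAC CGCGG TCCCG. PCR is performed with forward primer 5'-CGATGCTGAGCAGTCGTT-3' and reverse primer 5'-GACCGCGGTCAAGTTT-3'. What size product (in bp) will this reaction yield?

43 bp

Scanning the template, CGATGCTGAGCAGTCGTT occurs at positions 10–27; this primer anneals to the bottom strand there with its 3' end pointing downstream.
The reverse primer's reverse complement is AAACTTGACCGCGGTC, which matches the template at positions 37–52.
Product length = (reverse-primer end) − (forward-primer start) + 1 = 52 − 10 + 1 = 43 bp.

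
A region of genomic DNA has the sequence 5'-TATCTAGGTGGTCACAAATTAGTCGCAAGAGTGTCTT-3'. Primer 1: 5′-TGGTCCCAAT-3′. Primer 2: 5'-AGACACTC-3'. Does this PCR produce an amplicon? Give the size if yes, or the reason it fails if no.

No product — primer 1 has no binding site in the template.

Primer 1 (TGGTCCCAAT) does not match the top strand, and its reverse complement ATTGGGACCA does not match either.
With no annealing site for primer 1, no amplification occurs.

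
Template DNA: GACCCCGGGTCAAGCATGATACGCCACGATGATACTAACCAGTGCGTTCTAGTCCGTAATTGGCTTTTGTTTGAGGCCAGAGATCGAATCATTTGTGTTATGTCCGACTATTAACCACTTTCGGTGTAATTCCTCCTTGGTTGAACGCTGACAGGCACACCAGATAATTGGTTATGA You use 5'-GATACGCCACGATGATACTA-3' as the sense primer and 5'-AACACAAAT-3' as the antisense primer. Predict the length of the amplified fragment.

The forward primer matches the template at positions 18–37.
Taking the reverse complement of AACACAAAT gives ATTTGTGTT, found at positions 91–99 on the template; the primer anneals here to the top strand with its 3' end pointing upstream.
Product length = (reverse-primer end) − (forward-primer start) + 1 = 99 − 18 + 1 = 82 bp.

82 bp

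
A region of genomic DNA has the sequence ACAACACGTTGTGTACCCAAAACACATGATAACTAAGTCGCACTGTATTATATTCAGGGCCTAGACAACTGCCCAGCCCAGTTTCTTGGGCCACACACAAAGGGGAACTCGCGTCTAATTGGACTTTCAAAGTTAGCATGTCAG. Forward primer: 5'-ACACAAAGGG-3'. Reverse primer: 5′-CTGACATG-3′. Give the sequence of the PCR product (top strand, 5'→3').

5'-ACACAAAGGGGAACTCGCGTCTAATTGGACTTTCAAAGTTAGCATGTCAG-3'

The forward primer matches the template at positions 95–104.
Taking the reverse complement of CTGACATG gives CATGTCAG, found at positions 137–144 on the template; the primer anneals here to the top strand with its 3' end pointing upstream.
The product is the template from position 95 through 144 (50 bp).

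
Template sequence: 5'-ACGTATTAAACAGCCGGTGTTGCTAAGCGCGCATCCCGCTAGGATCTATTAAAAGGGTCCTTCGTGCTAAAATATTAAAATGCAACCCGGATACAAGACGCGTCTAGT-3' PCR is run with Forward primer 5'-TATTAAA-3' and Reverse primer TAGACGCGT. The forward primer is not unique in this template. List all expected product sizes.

103 bp, 60 bp, 34 bp

The forward primer TATTAAA matches the top strand at positions 4–10, 47–53, 73–79.
The reverse primer's reverse complement is ACGCGTCTA, matching at positions 98–106.
Each forward site pairs with the reverse site to give a product ending at position 106: sizes 103, 60, 34 bp.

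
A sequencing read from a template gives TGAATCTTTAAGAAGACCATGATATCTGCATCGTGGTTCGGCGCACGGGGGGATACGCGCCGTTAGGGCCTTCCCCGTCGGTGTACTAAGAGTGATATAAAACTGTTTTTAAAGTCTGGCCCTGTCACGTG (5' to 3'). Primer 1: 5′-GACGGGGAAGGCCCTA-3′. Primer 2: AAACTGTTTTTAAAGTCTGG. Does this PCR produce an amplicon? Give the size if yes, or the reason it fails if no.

Primer 1 (GACGGGGAAGGCCCTA) has reverse complement TAGGGCCTTCCCCGTC, which matches the top strand at positions 64–79; primer 1 anneals to the top strand there with its 3' end pointing upstream toward position 64.
Primer 2 (AAACTGTTTTTAAAGTCTGG) matches the top strand directly at positions 100–119; it anneals to the bottom strand with its 3' end pointing downstream toward position 119.
The 3' ends diverge (primer 1 extends toward position 1, primer 2 toward position 131), so the primers never converge on a shared product.

No product — the primers' 3' ends point away from each other.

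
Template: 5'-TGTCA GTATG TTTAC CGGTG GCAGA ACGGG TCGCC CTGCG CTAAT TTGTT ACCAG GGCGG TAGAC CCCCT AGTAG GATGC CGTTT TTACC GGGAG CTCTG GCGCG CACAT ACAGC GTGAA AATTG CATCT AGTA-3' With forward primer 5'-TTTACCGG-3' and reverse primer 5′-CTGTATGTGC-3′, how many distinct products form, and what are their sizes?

The forward primer TTTACCGG matches the top strand at positions 11–18, 85–92.
The reverse primer's reverse complement is GCACATACAG, matching at positions 105–114.
Each forward site pairs with the reverse site to give a product ending at position 114: sizes 104, 30 bp.

Two products: 104 bp, 30 bp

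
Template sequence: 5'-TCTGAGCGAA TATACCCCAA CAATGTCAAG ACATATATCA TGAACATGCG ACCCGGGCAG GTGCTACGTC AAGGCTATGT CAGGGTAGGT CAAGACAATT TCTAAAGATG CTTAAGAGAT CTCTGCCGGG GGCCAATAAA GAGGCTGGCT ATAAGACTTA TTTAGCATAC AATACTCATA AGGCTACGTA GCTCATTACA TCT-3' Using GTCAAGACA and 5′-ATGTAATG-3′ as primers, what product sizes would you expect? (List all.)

177 bp, 113 bp

The forward primer GTCAAGACA matches the top strand at positions 25–33, 89–97.
The reverse primer's reverse complement is CATTACAT, matching at positions 194–201.
Each forward site pairs with the reverse site to give a product ending at position 201: sizes 177, 113 bp.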